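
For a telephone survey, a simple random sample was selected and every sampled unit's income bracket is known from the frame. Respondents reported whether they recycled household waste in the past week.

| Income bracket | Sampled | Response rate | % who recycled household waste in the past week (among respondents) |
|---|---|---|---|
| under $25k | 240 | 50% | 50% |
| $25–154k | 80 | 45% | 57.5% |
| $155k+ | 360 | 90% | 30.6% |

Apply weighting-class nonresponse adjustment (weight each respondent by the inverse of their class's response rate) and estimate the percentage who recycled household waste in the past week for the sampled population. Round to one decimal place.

Weighting each respondent by the inverse class response rate inflates each class back to its sampled size, so the class weight is n_sampled:
  under $25k: 240 × 50 = 12,000
  $25–154k: 80 × 57.5 = 4600
  $155k+: 360 × 30.6 = 11,016
Adjusted estimate = 27,616 / 680 = 40.6118 → 40.6%.

40.6%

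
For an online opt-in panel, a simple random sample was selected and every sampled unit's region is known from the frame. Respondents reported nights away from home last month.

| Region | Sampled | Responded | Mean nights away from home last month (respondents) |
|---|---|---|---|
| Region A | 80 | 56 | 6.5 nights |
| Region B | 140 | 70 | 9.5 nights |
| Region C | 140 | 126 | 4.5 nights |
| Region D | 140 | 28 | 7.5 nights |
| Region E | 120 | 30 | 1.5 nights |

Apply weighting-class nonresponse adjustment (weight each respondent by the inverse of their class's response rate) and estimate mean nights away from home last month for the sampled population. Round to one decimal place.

6.0

Response rates by class: Region A 56/80 = 70%, Region B 70/140 = 50%, Region C 126/140 = 90%, Region D 28/140 = 20%, Region E 30/120 = 25%.
With weight = n_sampled/n_responded per class, the weighted class total is n_sampled:
  Region A: 80 × 6.5 = 520
  Region B: 140 × 9.5 = 1330
  Region C: 140 × 4.5 = 630
  Region D: 140 × 7.5 = 1050
  Region E: 120 × 1.5 = 180
Adjusted estimate = 3710 / 620 = 5.98387 → 6.0.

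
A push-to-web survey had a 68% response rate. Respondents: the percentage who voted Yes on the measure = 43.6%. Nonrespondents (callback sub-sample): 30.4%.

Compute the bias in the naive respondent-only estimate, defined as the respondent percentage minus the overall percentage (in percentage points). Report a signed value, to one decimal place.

+4.2 percentage points

Nonresponse fraction = 1 − 0.68 = 0.32.
Bias = (nonresponse fraction) × (respondent percentage − nonrespondent percentage)
     = 0.32 × (43.6 − 30.4) = 0.32 × 13.2 = 4.224.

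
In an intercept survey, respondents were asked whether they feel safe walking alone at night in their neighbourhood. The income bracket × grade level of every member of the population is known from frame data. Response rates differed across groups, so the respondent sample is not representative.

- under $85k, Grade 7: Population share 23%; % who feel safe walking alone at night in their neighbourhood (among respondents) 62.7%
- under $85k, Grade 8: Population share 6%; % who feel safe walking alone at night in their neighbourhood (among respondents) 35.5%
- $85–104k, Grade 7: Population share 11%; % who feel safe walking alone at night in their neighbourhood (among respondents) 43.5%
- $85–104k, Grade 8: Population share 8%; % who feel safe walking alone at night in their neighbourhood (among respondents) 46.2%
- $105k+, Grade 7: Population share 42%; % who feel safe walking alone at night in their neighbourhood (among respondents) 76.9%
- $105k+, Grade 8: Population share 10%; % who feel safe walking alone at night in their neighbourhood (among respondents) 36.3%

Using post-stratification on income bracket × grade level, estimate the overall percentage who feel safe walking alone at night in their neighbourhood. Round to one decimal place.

Reweight to the known income bracket × grade level distribution:
  under $85k, Grade 7: 0.23 × 62.7 = 14.421
  under $85k, Grade 8: 0.06 × 35.5 = 2.13
  $85–104k, Grade 7: 0.11 × 43.5 = 4.785
  $85–104k, Grade 8: 0.08 × 46.2 = 3.696
  $105k+, Grade 7: 0.42 × 76.9 = 32.298
  $105k+, Grade 8: 0.1 × 36.3 = 3.63
Post-stratified estimate = 60.96 → 61.0%.

61.0%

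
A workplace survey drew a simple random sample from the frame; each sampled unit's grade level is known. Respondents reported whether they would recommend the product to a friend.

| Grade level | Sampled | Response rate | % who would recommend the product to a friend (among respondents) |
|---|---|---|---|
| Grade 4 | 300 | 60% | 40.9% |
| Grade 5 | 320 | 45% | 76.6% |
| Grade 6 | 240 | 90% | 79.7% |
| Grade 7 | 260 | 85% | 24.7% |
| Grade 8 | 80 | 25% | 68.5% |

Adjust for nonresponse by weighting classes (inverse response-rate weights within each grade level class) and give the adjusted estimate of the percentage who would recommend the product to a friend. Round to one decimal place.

56.5%

Each respondent's weight = sampled/responded in their class; summing within a class gives n_sampled, so:
  Grade 4: 300 × 40.9 = 12,270
  Grade 5: 320 × 76.6 = 24,512
  Grade 6: 240 × 79.7 = 19,128
  Grade 7: 260 × 24.7 = 6422
  Grade 8: 80 × 68.5 = 5480
Adjusted estimate = 67,812 / 1,200 = 56.51 → 56.5%.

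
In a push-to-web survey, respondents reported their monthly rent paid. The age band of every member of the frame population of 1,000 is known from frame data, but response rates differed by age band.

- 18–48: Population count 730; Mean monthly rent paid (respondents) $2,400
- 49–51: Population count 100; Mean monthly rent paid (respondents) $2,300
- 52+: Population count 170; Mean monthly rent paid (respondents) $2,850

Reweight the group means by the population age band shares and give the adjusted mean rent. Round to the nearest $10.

Reweight to the known age band distribution:
  18–48: (730/1,000) × 2400 = 1752
  49–51: (100/1,000) × 2300 = 230
  52+: (170/1,000) × 2850 = 484.5
Post-stratified estimate = 2466.5 → $2,470.

$2,470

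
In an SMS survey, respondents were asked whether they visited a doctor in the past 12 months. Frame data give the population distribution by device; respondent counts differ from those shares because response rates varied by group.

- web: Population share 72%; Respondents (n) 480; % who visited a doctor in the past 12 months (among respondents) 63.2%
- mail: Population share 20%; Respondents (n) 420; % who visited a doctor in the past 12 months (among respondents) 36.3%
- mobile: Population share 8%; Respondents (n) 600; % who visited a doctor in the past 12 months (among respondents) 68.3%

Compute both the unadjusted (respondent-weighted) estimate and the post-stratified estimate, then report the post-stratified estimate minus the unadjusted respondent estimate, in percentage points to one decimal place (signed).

Unadjusted (pooled respondent) estimate weights by respondent counts:
  (480/1500)×63.2 + (420/1500)×36.3 + (600/1500)×68.3 = 57.708%
Reweighting by population device shares:
  0.72×63.2 + 0.2×36.3 + 0.08×68.3 = 58.228%
Difference = 58.228 − 57.708 = 0.52 pp.

+0.5 percentage points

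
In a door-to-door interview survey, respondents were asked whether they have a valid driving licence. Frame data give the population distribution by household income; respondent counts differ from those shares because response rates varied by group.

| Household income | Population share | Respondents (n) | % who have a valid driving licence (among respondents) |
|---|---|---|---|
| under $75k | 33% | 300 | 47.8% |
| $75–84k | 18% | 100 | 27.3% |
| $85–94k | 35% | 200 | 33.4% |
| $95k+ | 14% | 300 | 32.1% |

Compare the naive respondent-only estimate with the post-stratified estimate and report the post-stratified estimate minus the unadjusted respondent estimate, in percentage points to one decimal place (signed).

-0.2 percentage points

Without adjustment, the pooled respondent share is:
  (300/900)×47.8 + (100/900)×27.3 + (200/900)×33.4 + (300/900)×32.1 = 37.0889%
Post-stratified estimate weights by population shares:
  0.33×47.8 + 0.18×27.3 + 0.35×33.4 + 0.14×32.1 = 36.872%
Difference = 36.872 − 37.0889 = -0.2169 pp.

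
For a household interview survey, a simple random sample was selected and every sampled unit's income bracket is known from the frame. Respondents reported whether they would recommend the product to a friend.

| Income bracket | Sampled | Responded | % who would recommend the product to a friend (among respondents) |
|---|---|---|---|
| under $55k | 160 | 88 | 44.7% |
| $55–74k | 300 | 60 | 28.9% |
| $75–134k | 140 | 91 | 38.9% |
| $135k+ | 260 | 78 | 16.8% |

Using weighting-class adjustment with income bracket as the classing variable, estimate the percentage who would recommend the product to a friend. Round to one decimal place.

29.8%

Response rates by class: under $55k 88/160 = 55%, $55–74k 60/300 = 20%, $75–134k 91/140 = 65%, $135k+ 78/260 = 30%.
Each respondent's weight = sampled/responded in their class; summing within a class gives n_sampled, so:
  under $55k: 160 × 44.7 = 7152
  $55–74k: 300 × 28.9 = 8670
  $75–134k: 140 × 38.9 = 5446
  $135k+: 260 × 16.8 = 4368
Adjusted estimate = 25,636 / 860 = 29.8093 → 29.8%.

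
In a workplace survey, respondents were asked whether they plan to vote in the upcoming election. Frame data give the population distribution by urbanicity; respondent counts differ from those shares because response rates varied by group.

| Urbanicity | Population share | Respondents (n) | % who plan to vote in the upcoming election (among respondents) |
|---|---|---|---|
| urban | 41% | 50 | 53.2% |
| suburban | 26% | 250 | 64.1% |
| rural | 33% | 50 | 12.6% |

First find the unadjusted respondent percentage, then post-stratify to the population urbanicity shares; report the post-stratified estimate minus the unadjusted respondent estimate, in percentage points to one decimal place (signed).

-12.5 percentage points

Naive respondent-only estimate (weights = respondent counts):
  (50/350)×53.2 + (250/350)×64.1 + (50/350)×12.6 = 55.1857%
Post-stratified estimate weights by population shares:
  0.41×53.2 + 0.26×64.1 + 0.33×12.6 = 42.636%
Difference = 42.636 − 55.1857 = -12.5497 pp.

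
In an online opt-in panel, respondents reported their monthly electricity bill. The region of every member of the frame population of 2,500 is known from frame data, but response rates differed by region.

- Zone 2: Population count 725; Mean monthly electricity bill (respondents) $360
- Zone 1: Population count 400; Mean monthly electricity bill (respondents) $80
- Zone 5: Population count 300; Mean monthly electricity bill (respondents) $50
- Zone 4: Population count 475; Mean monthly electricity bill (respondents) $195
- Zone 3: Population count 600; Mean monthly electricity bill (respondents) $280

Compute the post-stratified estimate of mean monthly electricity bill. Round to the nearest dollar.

$227

Reweight to the known region distribution:
  Zone 2: (725/2,500) × 360 = 104.4
  Zone 1: (400/2,500) × 80 = 12.8
  Zone 5: (300/2,500) × 50 = 6
  Zone 4: (475/2,500) × 195 = 37.05
  Zone 3: (600/2,500) × 280 = 67.2
Post-stratified estimate = 227.45 → $227.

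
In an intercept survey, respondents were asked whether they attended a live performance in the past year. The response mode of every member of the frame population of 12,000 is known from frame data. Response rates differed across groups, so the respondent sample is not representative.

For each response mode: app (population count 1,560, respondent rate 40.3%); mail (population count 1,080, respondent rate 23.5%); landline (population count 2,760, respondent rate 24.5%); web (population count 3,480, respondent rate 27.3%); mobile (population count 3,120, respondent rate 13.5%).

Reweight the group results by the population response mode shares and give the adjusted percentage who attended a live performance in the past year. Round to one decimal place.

24.4%

Post-stratification weights by population share, not respondent share:
  app: (1,560/12,000) × 40.3 = 5.239
  mail: (1,080/12,000) × 23.5 = 2.115
  landline: (2,760/12,000) × 24.5 = 5.635
  web: (3,480/12,000) × 27.3 = 7.917
  mobile: (3,120/12,000) × 13.5 = 3.51
Post-stratified estimate = 24.416 → 24.4%.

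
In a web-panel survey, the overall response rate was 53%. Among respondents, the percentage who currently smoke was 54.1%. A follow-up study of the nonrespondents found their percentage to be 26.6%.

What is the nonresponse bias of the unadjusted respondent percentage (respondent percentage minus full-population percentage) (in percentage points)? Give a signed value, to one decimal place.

+12.9 percentage points

Nonresponse fraction = 1 − 0.53 = 0.47.
Bias = (nonresponse fraction) × (respondent percentage − nonrespondent percentage)
     = 0.47 × (54.1 − 26.6) = 0.47 × 27.5 = 12.925.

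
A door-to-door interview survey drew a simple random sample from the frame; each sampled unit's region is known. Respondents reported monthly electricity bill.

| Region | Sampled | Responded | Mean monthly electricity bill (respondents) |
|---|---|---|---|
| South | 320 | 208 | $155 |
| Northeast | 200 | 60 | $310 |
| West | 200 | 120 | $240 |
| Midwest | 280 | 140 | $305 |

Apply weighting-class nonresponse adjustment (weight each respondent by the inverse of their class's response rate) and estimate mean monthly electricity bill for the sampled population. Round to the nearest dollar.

Response rates by class: South 208/320 = 65%, Northeast 60/200 = 30%, West 120/200 = 60%, Midwest 140/280 = 50%.
With weight = n_sampled/n_responded per class, the weighted class total is n_sampled:
  South: 320 × 155 = 49,600
  Northeast: 200 × 310 = 62,000
  West: 200 × 240 = 48,000
  Midwest: 280 × 305 = 85,400
Adjusted estimate = 245,000 / 1,000 = 245 → $245.

$245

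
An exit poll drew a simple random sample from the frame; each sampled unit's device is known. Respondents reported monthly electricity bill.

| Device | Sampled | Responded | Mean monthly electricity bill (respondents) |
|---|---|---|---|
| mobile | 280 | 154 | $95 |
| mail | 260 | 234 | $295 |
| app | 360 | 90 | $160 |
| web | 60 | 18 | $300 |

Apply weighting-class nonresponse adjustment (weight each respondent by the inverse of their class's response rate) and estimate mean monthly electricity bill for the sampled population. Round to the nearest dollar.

$186

Response rates by class: mobile 154/280 = 55%, mail 234/260 = 90%, app 90/360 = 25%, web 18/60 = 30%.
Weighting each respondent by the inverse class response rate inflates each class back to its sampled size, so the class weight is n_sampled:
  mobile: 280 × 95 = 26,600
  mail: 260 × 295 = 76,700
  app: 360 × 160 = 57,600
  web: 60 × 300 = 18,000
Adjusted estimate = 178,900 / 960 = 186.354 → $186.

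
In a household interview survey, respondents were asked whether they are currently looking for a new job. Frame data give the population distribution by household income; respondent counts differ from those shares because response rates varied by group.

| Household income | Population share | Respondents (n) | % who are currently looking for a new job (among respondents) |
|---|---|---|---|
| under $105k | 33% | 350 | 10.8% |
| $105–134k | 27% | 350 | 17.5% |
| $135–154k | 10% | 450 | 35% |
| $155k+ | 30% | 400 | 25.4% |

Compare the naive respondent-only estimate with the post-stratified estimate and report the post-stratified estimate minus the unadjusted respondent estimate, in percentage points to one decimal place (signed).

Without adjustment, the pooled respondent share is:
  (350/1550)×10.8 + (350/1550)×17.5 + (450/1550)×35 + (400/1550)×25.4 = 23.1065%
Post-stratified estimate weights by population shares:
  0.33×10.8 + 0.27×17.5 + 0.1×35 + 0.3×25.4 = 19.409%
Difference = 19.409 − 23.1065 = -3.6975 pp.

-3.7 percentage points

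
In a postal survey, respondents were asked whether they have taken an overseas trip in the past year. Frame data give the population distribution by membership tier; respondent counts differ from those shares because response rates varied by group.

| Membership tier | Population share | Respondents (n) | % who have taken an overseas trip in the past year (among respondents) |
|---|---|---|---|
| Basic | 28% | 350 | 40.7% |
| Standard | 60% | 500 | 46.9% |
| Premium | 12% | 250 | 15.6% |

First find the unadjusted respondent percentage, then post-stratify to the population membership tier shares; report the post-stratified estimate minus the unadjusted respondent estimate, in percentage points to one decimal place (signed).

+3.6 percentage points

Naive respondent-only estimate (weights = respondent counts):
  (350/1100)×40.7 + (500/1100)×46.9 + (250/1100)×15.6 = 37.8136%
Post-stratified estimate weights by population shares:
  0.28×40.7 + 0.6×46.9 + 0.12×15.6 = 41.408%
Difference = 41.408 − 37.8136 = 3.5944 pp.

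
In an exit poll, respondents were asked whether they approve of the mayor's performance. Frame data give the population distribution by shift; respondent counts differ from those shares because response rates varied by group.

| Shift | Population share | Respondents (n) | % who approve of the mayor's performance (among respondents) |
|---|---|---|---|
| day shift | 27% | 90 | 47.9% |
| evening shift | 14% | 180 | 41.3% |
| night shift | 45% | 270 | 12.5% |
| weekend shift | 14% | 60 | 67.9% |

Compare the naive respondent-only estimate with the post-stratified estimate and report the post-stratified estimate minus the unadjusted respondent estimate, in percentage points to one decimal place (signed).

+1.9 percentage points

Without adjustment, the pooled respondent share is:
  (90/600)×47.9 + (180/600)×41.3 + (270/600)×12.5 + (60/600)×67.9 = 31.99%
Reweighting by population shift shares:
  0.27×47.9 + 0.14×41.3 + 0.45×12.5 + 0.14×67.9 = 33.846%
Difference = 33.846 − 31.99 = 1.856 pp.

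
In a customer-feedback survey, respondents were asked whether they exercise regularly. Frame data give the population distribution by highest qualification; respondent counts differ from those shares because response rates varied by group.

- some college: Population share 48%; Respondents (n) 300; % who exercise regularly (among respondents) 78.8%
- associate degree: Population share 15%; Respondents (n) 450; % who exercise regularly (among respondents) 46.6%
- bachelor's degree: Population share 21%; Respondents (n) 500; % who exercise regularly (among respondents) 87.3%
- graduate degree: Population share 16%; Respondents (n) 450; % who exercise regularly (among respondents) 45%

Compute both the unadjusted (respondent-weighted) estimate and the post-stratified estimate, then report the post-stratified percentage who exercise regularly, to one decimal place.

70.3%

Naive respondent-only estimate (weights = respondent counts):
  (300/1700)×78.8 + (450/1700)×46.6 + (500/1700)×87.3 + (450/1700)×45 = 63.8294%
Post-stratified estimate weights by population shares:
  0.48×78.8 + 0.15×46.6 + 0.21×87.3 + 0.16×45 = 70.347%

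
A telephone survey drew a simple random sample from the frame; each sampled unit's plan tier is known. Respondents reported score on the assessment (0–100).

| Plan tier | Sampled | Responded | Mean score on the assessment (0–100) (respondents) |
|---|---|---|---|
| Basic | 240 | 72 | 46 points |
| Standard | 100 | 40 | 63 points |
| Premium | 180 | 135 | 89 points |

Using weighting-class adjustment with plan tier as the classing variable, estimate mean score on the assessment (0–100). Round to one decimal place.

Class response rates: Basic 72/240 = 30%, Standard 40/100 = 40%, Premium 135/180 = 75%.
Inverse-response-rate weighting restores each class to its sampled count, so class totals weight by n_sampled:
  Basic: 240 × 46 = 11,040
  Standard: 100 × 63 = 6300
  Premium: 180 × 89 = 16,020
Adjusted estimate = 33,360 / 520 = 64.1538 → 64.2.

64.2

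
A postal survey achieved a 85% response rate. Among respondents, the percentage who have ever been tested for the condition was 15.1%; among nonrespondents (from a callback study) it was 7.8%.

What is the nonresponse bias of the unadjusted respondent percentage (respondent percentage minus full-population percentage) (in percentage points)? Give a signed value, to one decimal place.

Nonresponse fraction = 1 − 0.85 = 0.15.
Bias = (nonresponse fraction) × (respondent percentage − nonrespondent percentage)
     = 0.15 × (15.1 − 7.8) = 0.15 × 7.3 = 1.095.

+1.1 percentage points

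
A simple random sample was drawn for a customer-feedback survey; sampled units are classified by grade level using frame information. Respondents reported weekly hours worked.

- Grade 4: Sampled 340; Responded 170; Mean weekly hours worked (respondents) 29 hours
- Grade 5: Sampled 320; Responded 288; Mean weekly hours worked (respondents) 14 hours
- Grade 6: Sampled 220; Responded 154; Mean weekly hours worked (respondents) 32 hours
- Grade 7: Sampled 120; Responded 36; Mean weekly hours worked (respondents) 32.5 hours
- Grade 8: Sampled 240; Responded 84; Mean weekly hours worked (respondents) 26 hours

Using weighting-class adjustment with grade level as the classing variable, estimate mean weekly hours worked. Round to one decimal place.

25.4

Response rates by class: Grade 4 170/340 = 50%, Grade 5 288/320 = 90%, Grade 6 154/220 = 70%, Grade 7 36/120 = 30%, Grade 8 84/240 = 35%.
Each respondent's weight = sampled/responded in their class; summing within a class gives n_sampled, so:
  Grade 4: 340 × 29 = 9860
  Grade 5: 320 × 14 = 4480
  Grade 6: 220 × 32 = 7040
  Grade 7: 120 × 32.5 = 3900
  Grade 8: 240 × 26 = 6240
Adjusted estimate = 31,520 / 1,240 = 25.4194 → 25.4.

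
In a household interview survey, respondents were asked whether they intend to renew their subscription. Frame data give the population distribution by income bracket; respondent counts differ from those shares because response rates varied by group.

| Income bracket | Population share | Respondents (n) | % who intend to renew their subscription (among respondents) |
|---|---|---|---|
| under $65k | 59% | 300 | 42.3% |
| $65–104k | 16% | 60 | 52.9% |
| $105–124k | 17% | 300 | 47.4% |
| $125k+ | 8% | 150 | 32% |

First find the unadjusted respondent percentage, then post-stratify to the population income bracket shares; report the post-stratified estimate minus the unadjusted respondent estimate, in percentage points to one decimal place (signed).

Without adjustment, the pooled respondent share is:
  (300/810)×42.3 + (60/810)×52.9 + (300/810)×47.4 + (150/810)×32 = 43.0667%
Reweighting by population income bracket shares:
  0.59×42.3 + 0.16×52.9 + 0.17×47.4 + 0.08×32 = 44.039%
Difference = 44.039 − 43.0667 = 0.9723 pp.

+1.0 percentage points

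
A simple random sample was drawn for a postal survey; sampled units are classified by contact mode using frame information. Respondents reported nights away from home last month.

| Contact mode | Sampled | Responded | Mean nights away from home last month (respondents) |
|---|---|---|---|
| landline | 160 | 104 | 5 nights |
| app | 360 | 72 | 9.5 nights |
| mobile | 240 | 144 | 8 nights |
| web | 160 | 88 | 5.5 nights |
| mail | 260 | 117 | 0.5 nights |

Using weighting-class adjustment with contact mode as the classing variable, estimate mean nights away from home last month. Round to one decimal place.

6.1

Class response rates: landline 104/160 = 65%, app 72/360 = 20%, mobile 144/240 = 60%, web 88/160 = 55%, mail 117/260 = 45%.
Each respondent's weight = sampled/responded in their class; summing within a class gives n_sampled, so:
  landline: 160 × 5 = 800
  app: 360 × 9.5 = 3420
  mobile: 240 × 8 = 1920
  web: 160 × 5.5 = 880
  mail: 260 × 0.5 = 130
Adjusted estimate = 7150 / 1,180 = 6.05932 → 6.1.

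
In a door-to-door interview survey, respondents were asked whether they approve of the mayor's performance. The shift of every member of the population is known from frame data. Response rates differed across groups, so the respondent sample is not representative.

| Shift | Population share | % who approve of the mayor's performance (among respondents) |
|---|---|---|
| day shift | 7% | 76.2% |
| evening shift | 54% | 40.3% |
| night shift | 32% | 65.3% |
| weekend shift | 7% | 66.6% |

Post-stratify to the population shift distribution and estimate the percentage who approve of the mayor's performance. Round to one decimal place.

Post-stratification weights by population share, not respondent share:
  day shift: 0.07 × 76.2 = 5.334
  evening shift: 0.54 × 40.3 = 21.762
  night shift: 0.32 × 65.3 = 20.896
  weekend shift: 0.07 × 66.6 = 4.662
Post-stratified estimate = 52.654 → 52.7%.

52.7%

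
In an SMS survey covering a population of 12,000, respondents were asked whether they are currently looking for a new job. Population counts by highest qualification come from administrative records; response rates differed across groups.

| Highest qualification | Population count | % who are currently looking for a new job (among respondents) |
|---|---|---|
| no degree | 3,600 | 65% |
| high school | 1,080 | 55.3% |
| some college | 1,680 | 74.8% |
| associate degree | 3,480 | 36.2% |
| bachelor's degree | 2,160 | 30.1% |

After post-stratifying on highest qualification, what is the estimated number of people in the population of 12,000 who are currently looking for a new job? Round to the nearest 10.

Apply each group's respondent rate to its population count:
  no degree: 3,600 × 65% = 2340
  high school: 1,080 × 55.3% = 597.24
  some college: 1,680 × 74.8% = 1256.64
  associate degree: 3,480 × 36.2% = 1259.76
  bachelor's degree: 2,160 × 30.1% = 650.16
Estimated total = 6103.8 → 6,100.

6,100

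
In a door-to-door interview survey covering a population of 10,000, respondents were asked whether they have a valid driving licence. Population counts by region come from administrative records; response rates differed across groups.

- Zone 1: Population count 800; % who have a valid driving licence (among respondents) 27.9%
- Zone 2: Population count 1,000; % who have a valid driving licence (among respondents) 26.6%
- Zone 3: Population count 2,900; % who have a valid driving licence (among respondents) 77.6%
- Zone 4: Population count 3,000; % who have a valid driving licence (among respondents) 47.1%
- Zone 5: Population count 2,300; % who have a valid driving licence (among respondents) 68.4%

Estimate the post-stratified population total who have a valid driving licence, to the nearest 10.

Apply each group's respondent rate to its population count:
  Zone 1: 800 × 27.9% = 223.2
  Zone 2: 1,000 × 26.6% = 266
  Zone 3: 2,900 × 77.6% = 2250.4
  Zone 4: 3,000 × 47.1% = 1413
  Zone 5: 2,300 × 68.4% = 1573.2
Estimated total = 5725.8 → 5,730.

5,730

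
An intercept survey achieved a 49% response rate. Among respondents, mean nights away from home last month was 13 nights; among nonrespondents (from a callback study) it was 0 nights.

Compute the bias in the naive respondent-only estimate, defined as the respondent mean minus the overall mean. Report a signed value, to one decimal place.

Nonresponse fraction = 1 − 0.49 = 0.51.
Bias = (nonresponse fraction) × (respondent mean − nonrespondent mean)
     = 0.51 × (13 − 0) = 0.51 × 13 = 6.63.

+6.6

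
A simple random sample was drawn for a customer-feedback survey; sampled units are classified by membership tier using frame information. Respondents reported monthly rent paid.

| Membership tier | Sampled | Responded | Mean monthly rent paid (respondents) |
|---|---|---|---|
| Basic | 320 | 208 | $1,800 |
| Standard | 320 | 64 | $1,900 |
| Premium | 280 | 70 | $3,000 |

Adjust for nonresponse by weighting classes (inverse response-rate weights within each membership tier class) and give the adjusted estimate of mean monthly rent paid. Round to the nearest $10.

$2,200

Response rates by class: Basic 208/320 = 65%, Standard 64/320 = 20%, Premium 70/280 = 25%.
With weight = n_sampled/n_responded per class, the weighted class total is n_sampled:
  Basic: 320 × 1800 = 576,000
  Standard: 320 × 1900 = 608,000
  Premium: 280 × 3000 = 840,000
Adjusted estimate = 2,024,000 / 920 = 2200 → $2,200.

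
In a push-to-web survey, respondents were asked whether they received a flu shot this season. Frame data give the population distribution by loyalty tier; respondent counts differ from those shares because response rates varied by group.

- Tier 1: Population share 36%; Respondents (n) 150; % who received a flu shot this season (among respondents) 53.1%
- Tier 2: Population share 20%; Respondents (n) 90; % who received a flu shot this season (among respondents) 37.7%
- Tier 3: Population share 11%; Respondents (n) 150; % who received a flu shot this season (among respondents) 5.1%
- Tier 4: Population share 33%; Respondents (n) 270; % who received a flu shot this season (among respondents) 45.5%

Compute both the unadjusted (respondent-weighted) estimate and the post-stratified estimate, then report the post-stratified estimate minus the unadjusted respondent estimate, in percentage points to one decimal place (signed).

Unadjusted (pooled respondent) estimate weights by respondent counts:
  (150/660)×53.1 + (90/660)×37.7 + (150/660)×5.1 + (270/660)×45.5 = 36.9818%
Post-stratified estimate weights by population shares:
  0.36×53.1 + 0.2×37.7 + 0.11×5.1 + 0.33×45.5 = 42.232%
Difference = 42.232 − 36.9818 = 5.2502 pp.

+5.3 percentage points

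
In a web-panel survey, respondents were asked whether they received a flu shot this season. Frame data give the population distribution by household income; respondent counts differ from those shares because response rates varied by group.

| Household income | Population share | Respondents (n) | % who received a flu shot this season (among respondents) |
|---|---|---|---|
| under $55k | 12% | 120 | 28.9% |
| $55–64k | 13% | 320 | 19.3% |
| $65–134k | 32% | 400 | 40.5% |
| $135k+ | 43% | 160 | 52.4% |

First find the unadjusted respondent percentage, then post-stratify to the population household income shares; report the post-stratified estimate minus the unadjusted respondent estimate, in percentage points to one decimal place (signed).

Without adjustment, the pooled respondent share is:
  (120/1000)×28.9 + (320/1000)×19.3 + (400/1000)×40.5 + (160/1000)×52.4 = 34.228%
Post-stratified estimate weights by population shares:
  0.12×28.9 + 0.13×19.3 + 0.32×40.5 + 0.43×52.4 = 41.469%
Difference = 41.469 − 34.228 = 7.241 pp.

+7.2 percentage points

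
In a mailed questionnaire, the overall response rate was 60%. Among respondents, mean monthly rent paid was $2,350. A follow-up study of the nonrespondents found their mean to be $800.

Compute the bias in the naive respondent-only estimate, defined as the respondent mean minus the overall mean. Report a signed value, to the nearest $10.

Nonresponse fraction = 1 − 0.6 = 0.4.
Bias = (nonresponse fraction) × (respondent mean − nonrespondent mean)
     = 0.4 × (2350 − 800) = 0.4 × 1550 = 620.

+$620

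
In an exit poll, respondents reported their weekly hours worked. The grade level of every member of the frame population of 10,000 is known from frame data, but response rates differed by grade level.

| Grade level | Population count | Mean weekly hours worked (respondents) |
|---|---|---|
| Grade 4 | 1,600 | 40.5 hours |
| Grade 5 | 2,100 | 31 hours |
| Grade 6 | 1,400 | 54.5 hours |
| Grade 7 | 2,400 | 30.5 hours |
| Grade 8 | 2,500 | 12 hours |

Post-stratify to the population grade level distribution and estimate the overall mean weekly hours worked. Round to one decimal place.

30.9

Post-stratification weights by population share, not respondent share:
  Grade 4: (1,600/10,000) × 40.5 = 6.48
  Grade 5: (2,100/10,000) × 31 = 6.51
  Grade 6: (1,400/10,000) × 54.5 = 7.63
  Grade 7: (2,400/10,000) × 30.5 = 7.32
  Grade 8: (2,500/10,000) × 12 = 3
Post-stratified estimate = 30.94 → 30.9.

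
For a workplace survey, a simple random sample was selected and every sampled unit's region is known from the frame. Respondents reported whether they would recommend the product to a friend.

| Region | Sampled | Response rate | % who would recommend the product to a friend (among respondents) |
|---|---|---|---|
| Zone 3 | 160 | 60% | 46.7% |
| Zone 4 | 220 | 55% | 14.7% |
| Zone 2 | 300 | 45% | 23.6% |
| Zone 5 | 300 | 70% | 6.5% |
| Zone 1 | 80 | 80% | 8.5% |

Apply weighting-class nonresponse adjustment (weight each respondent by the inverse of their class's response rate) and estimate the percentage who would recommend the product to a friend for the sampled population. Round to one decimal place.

Each respondent's weight = sampled/responded in their class; summing within a class gives n_sampled, so:
  Zone 3: 160 × 46.7 = 7472
  Zone 4: 220 × 14.7 = 3234
  Zone 2: 300 × 23.6 = 7080
  Zone 5: 300 × 6.5 = 1950
  Zone 1: 80 × 8.5 = 680
Adjusted estimate = 20,416 / 1,060 = 19.2604 → 19.3%.

19.3%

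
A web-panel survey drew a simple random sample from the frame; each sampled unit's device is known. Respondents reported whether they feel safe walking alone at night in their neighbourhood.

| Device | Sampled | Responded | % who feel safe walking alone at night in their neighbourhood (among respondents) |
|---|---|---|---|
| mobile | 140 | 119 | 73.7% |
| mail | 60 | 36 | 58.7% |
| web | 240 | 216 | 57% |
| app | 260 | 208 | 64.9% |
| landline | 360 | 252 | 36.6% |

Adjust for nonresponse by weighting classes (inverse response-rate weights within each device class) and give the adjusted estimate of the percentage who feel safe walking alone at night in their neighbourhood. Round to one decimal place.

54.3%

Response rates by class: mobile 119/140 = 85%, mail 36/60 = 60%, web 216/240 = 90%, app 208/260 = 80%, landline 252/360 = 70%.
Weighting each respondent by the inverse class response rate inflates each class back to its sampled size, so the class weight is n_sampled:
  mobile: 140 × 73.7 = 10,318
  mail: 60 × 58.7 = 3522
  web: 240 × 57 = 13,680
  app: 260 × 64.9 = 16,874
  landline: 360 × 36.6 = 13,176
Adjusted estimate = 57,570 / 1,060 = 54.3113 → 54.3%.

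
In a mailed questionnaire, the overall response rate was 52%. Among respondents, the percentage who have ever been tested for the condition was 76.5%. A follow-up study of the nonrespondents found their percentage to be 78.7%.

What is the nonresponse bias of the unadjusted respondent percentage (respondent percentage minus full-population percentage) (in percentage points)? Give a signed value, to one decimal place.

-1.1 percentage points

Nonresponse fraction = 1 − 0.52 = 0.48.
Bias = (nonresponse fraction) × (respondent percentage − nonrespondent percentage)
     = 0.48 × (76.5 − 78.7) = 0.48 × -2.2 = -1.056.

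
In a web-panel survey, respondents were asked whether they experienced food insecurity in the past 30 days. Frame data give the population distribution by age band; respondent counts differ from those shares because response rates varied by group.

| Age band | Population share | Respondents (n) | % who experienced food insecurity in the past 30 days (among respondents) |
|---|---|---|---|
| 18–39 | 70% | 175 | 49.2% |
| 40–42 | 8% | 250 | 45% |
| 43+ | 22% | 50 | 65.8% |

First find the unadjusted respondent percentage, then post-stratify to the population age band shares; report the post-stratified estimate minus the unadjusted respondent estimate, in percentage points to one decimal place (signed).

+3.8 percentage points

Unadjusted (pooled respondent) estimate weights by respondent counts:
  (175/475)×49.2 + (250/475)×45 + (50/475)×65.8 = 48.7368%
Post-stratified estimate weights by population shares:
  0.7×49.2 + 0.08×45 + 0.22×65.8 = 52.516%
Difference = 52.516 − 48.7368 = 3.7792 pp.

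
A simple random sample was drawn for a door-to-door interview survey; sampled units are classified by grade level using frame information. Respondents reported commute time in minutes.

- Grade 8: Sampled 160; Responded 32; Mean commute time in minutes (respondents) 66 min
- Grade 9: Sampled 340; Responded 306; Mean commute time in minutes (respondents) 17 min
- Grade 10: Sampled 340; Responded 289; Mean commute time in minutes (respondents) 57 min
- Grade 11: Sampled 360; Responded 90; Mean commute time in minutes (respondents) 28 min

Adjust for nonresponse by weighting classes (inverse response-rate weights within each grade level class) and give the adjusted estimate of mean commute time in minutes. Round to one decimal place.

Response rates by class: Grade 8 32/160 = 20%, Grade 9 306/340 = 90%, Grade 10 289/340 = 85%, Grade 11 90/360 = 25%.
Inverse-response-rate weighting restores each class to its sampled count, so class totals weight by n_sampled:
  Grade 8: 160 × 66 = 10,560
  Grade 9: 340 × 17 = 5780
  Grade 10: 340 × 57 = 19,380
  Grade 11: 360 × 28 = 10,080
Adjusted estimate = 45,800 / 1,200 = 38.1667 → 38.2.

38.2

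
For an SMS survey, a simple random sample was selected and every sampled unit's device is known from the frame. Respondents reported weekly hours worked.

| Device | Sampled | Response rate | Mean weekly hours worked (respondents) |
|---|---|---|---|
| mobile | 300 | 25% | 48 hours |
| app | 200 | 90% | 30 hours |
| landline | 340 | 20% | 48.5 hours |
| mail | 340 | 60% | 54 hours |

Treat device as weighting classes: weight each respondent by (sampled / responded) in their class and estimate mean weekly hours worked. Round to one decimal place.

46.8

Each respondent's weight = sampled/responded in their class; summing within a class gives n_sampled, so:
  mobile: 300 × 48 = 14,400
  app: 200 × 30 = 6000
  landline: 340 × 48.5 = 16,490
  mail: 340 × 54 = 18,360
Adjusted estimate = 55,250 / 1,180 = 46.822 → 46.8.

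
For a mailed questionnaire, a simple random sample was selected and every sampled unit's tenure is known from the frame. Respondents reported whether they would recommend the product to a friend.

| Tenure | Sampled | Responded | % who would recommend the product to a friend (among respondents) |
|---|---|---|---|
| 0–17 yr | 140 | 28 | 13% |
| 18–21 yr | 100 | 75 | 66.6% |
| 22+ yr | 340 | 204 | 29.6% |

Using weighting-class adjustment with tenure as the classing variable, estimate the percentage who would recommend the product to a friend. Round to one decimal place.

32.0%

Response rates by class: 0–17 yr 28/140 = 20%, 18–21 yr 75/100 = 75%, 22+ yr 204/340 = 60%.
Each respondent's weight = sampled/responded in their class; summing within a class gives n_sampled, so:
  0–17 yr: 140 × 13 = 1820
  18–21 yr: 100 × 66.6 = 6660
  22+ yr: 340 × 29.6 = 10,064
Adjusted estimate = 18,544 / 580 = 31.9724 → 32.0%.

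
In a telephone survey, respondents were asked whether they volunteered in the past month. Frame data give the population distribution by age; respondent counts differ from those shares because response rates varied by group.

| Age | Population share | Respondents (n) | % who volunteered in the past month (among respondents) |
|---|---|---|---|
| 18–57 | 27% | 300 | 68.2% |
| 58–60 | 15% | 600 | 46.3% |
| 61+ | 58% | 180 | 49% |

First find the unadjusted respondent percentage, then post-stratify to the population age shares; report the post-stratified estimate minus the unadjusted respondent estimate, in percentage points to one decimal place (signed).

+0.9 percentage points

Naive respondent-only estimate (weights = respondent counts):
  (300/1080)×68.2 + (600/1080)×46.3 + (180/1080)×49 = 52.8333%
Post-stratifying to population shares instead:
  0.27×68.2 + 0.15×46.3 + 0.58×49 = 53.779%
Difference = 53.779 − 52.8333 = 0.9457 pp.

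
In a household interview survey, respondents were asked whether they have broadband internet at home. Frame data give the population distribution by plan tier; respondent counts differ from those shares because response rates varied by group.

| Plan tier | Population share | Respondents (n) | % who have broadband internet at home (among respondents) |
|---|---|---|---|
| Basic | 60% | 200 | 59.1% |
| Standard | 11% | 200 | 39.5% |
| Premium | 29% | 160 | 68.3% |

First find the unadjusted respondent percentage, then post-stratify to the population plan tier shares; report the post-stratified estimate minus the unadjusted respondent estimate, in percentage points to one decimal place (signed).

+4.9 percentage points

Without adjustment, the pooled respondent share is:
  (200/560)×59.1 + (200/560)×39.5 + (160/560)×68.3 = 54.7286%
Post-stratified estimate weights by population shares:
  0.6×59.1 + 0.11×39.5 + 0.29×68.3 = 59.612%
Difference = 59.612 − 54.7286 = 4.8834 pp.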